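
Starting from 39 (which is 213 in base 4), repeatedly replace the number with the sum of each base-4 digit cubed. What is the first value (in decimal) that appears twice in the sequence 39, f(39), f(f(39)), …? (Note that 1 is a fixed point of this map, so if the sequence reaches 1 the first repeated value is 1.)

39 = (2,1,3)_4 → 2³ + 1³ + 3³ = 8 + 1 + 27 = 36
36 = (2,1,0)_4 → 2³ + 1³ + 0³ = 8 + 1 + 0 = 9
9 = (2,1)_4 → 2³ + 1³ = 8 + 1 = 9  — 9 already appeared earlier.

9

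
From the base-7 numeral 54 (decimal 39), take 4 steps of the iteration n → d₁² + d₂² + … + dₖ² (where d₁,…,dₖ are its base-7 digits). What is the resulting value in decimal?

45

39 = (5,4)_7 → 41
41 = (5,6)_7 → 61
61 = (1,1,5)_7 → 27
27 = (3,6)_7 → 45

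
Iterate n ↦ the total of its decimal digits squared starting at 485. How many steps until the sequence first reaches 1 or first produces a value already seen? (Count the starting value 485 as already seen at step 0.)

12

485 → 4² + 8² + 5² = 105
105 → 1² + 0² + 5² = 26
26 → 2² + 6² = 40
40 → 4² + 0² = 16
16 → 1² + 6² = 37
37 → 3² + 7² = 58
58 → 5² + 8² = 89
89 → 8² + 9² = 145
145 → 1² + 4² + 5² = 42
42 → 4² + 2² = 20
20 → 2² + 0² = 4
4 → 4² = 16  — 16 repeats.
That took 12 steps.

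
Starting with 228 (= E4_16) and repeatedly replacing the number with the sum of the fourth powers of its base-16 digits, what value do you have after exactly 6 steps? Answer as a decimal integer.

60707

228 = (14,4)_16 → 14⁴ + 4⁴ = 38672
38672 = (9,7,1,0)_16 → 9⁴ + 7⁴ + 1⁴ + 0⁴ = 8963
8963 = (2,3,0,3)_16 → 2⁴ + 3⁴ + 0⁴ + 3⁴ = 178
178 = (11,2)_16 → 11⁴ + 2⁴ = 14657
14657 = (3,9,4,1)_16 → 3⁴ + 9⁴ + 4⁴ + 1⁴ = 6899
6899 = (1,10,15,3)_16 → 1⁴ + 10⁴ + 15⁴ + 3⁴ = 60707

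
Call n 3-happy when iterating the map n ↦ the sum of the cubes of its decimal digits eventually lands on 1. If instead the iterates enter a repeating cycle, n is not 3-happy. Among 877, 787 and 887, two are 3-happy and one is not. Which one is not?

887

877: 877 → 1198 → 1243 → 100 → 1  — reaches 1 (3-happy)
787: 787 → 1198 → 1243 → 100 → 1  — reaches 1 (3-happy)
887: 887 → 1367 → 587 → 980 → 1241 → 74 → 407 → 407  — repeats 407 (not 3-happy)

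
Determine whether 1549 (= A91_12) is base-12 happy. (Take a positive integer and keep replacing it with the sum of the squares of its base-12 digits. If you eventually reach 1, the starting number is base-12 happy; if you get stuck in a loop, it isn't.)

1549 = (10,9,1)_12 → 10² + 9² + 1² = 182
182 = (1,3,2)_12 → 1² + 3² + 2² = 14
14 = (1,2)_12 → 1² + 2² = 5
5 = (5)_12 → 5² = 25
25 = (2,1)_12 → 2² + 1² = 5  — 5 already seen; the sequence cycles without reaching 1.

not base-12 happy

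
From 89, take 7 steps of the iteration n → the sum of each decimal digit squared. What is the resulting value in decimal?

89 → 8² + 9² = 145
145 → 1² + 4² + 5² = 42
42 → 4² + 2² = 20
20 → 2² + 0² = 4
4 → 4² = 16
16 → 1² + 6² = 37
37 → 3² + 7² = 58

58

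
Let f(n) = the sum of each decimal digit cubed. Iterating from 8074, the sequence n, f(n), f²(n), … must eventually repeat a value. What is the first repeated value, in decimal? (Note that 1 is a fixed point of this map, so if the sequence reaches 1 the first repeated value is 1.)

8074 → 8³ + 0³ + 7³ + 4³ = 919
919 → 9³ + 1³ + 9³ = 1459
1459 → 1³ + 4³ + 5³ + 9³ = 919  — 919 already appeared earlier.

919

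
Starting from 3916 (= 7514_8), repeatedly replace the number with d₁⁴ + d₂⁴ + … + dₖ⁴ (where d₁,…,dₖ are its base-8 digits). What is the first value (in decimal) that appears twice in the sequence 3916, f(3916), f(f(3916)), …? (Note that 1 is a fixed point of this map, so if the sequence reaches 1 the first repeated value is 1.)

273

3916 = (7,5,1,4)_8 → 7⁴ + 5⁴ + 1⁴ + 4⁴ = 2401 + 625 + 1 + 256 = 3283
3283 = (6,3,2,3)_8 → 6⁴ + 3⁴ + 2⁴ + 3⁴ = 1296 + 81 + 16 + 81 = 1474
1474 = (2,7,0,2)_8 → 2⁴ + 7⁴ + 0⁴ + 2⁴ = 16 + 2401 + 0 + 16 = 2433
2433 = (4,6,0,1)_8 → 4⁴ + 6⁴ + 0⁴ + 1⁴ = 256 + 1296 + 0 + 1 = 1553
1553 = (3,0,2,1)_8 → 3⁴ + 0⁴ + 2⁴ + 1⁴ = 81 + 0 + 16 + 1 = 98
98 = (1,4,2)_8 → 1⁴ + 4⁴ + 2⁴ = 1 + 256 + 16 = 273
273 = (4,2,1)_8 → 4⁴ + 2⁴ + 1⁴ = 256 + 16 + 1 = 273  — 273 already appeared earlier.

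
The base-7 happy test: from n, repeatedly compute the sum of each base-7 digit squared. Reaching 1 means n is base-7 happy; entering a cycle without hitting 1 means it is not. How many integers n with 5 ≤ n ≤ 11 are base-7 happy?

1

5: 5 → 25 → 25  — not base-7 happy
6: 6 → 36 → 26 → 34 → 52 → 10 → 10  — not base-7 happy
7: 7 → 1  — base-7 happy
8: 8 → 2 → 4 → 16 → 8  — not base-7 happy
9: 9 → 5 → 25 → 25  — not base-7 happy
10: 10 → 10  — not base-7 happy
11: 11 → 17 → 13 → 37 → 29 → 17  — not base-7 happy
base-7 happy: 7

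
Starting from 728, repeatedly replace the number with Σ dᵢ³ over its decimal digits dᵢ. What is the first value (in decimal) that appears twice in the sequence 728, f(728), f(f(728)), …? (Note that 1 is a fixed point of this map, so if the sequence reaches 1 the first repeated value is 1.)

371

728 → 7³ + 2³ + 8³ = 343 + 8 + 512 = 863
863 → 8³ + 6³ + 3³ = 512 + 216 + 27 = 755
755 → 7³ + 5³ + 5³ = 343 + 125 + 125 = 593
593 → 5³ + 9³ + 3³ = 125 + 729 + 27 = 881
881 → 8³ + 8³ + 1³ = 512 + 512 + 1 = 1025
1025 → 1³ + 0³ + 2³ + 5³ = 1 + 0 + 8 + 125 = 134
134 → 1³ + 3³ + 4³ = 1 + 27 + 64 = 92
92 → 9³ + 2³ = 729 + 8 = 737
737 → 7³ + 3³ + 7³ = 343 + 27 + 343 = 713
713 → 7³ + 1³ + 3³ = 343 + 1 + 27 = 371
371 → 3³ + 7³ + 1³ = 27 + 343 + 1 = 371  — 371 already appeared earlier.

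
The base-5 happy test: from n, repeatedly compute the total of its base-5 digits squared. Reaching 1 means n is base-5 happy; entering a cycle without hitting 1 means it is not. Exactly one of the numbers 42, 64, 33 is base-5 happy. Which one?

42: 42 → 14 → 20 → 16 → 10 → 4 → 16  — repeats 16 (not base-5 happy)
64: 64 → 24 → 32 → 6 → 2 → 4 → 16 → 10 → 4  — repeats 4 (not base-5 happy)
33: 33 → 11 → 5 → 1  — reaches 1 (base-5 happy)

33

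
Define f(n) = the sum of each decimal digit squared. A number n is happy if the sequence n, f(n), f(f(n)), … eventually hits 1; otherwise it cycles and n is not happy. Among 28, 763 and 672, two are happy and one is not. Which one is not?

28: 28 → 68 → 100 → 1  — reaches 1 (happy)
763: 763 → 94 → 97 → 130 → 10 → 1  — reaches 1 (happy)
672: 672 → 89 → 145 → 42 → 20 → 4 → 16 → 37 → 58 → 89  — repeats 89 (not happy)

672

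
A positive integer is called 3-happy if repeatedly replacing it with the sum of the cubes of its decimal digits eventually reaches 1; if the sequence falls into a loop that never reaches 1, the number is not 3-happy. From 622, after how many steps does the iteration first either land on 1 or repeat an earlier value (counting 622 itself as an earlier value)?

6

622 → 232
232 → 43
43 → 91
91 → 730
730 → 370
370 → 370  — 370 repeats.
That took 6 steps.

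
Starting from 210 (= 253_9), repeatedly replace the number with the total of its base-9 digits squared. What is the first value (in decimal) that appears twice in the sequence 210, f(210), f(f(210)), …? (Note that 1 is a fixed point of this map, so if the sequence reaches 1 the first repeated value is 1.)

50

210 = (2,5,3)_9 → 2² + 5² + 3² = 4 + 25 + 9 = 38
38 = (4,2)_9 → 4² + 2² = 16 + 4 = 20
20 = (2,2)_9 → 2² + 2² = 4 + 4 = 8
8 = (8)_9 → 8² = 64
64 = (7,1)_9 → 7² + 1² = 49 + 1 = 50
50 = (5,5)_9 → 5² + 5² = 25 + 25 = 50  — 50 already appeared earlier.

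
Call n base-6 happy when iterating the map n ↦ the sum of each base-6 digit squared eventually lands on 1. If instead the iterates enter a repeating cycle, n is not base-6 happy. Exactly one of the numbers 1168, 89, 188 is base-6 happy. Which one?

1168: 1168 → 49 → 6 → 1  — reaches 1 (base-6 happy)
89: 89 → 33 → 34 → 41 → 26 → 20 → 13 → 5 → 25 → 17 → 29 → 41  — repeats 41 (not base-6 happy)
188: 188 → 30 → 25 → 17 → 29 → 41 → 26 → 20 → 13 → 5 → 25  — repeats 25 (not base-6 happy)

1168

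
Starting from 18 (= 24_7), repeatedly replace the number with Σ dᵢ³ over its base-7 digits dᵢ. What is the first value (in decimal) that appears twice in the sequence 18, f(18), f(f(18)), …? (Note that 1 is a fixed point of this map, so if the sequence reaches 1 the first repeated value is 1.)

18 = (2,4)_7 → 72
72 = (1,3,2)_7 → 36
36 = (5,1)_7 → 126
126 = (2,4,0)_7 → 72  — 72 already appeared earlier.

72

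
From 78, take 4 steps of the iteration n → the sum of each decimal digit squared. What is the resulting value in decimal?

78 → 113
113 → 11
11 → 2
2 → 4

4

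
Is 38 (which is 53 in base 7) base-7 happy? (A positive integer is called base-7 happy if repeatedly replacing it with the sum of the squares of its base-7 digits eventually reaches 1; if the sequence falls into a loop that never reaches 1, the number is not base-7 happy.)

not base-7 happy

38 = (5,3)_7 → 5² + 3² = 25 + 9 = 34
34 = (4,6)_7 → 4² + 6² = 16 + 36 = 52
52 = (1,0,3)_7 → 1² + 0² + 3² = 1 + 0 + 9 = 10
10 = (1,3)_7 → 1² + 3² = 1 + 9 = 10  — 10 already seen; the sequence cycles without reaching 1.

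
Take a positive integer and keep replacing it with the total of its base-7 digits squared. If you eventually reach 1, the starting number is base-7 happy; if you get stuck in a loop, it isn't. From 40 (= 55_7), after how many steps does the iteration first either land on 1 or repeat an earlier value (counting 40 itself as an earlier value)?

6

40 = (5,5)_7 → 5² + 5² = 25 + 25 = 50
50 = (1,0,1)_7 → 1² + 0² + 1² = 1 + 0 + 1 = 2
2 = (2)_7 → 2² = 4
4 = (4)_7 → 4² = 16
16 = (2,2)_7 → 2² + 2² = 4 + 4 = 8
8 = (1,1)_7 → 1² + 1² = 1 + 1 = 2  — 2 repeats.
That took 6 steps.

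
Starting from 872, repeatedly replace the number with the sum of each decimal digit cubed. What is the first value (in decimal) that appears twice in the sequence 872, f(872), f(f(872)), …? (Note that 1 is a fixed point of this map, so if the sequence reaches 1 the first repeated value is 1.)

872 → 8³ + 7³ + 2³ = 863
863 → 8³ + 6³ + 3³ = 755
755 → 7³ + 5³ + 5³ = 593
593 → 5³ + 9³ + 3³ = 881
881 → 8³ + 8³ + 1³ = 1025
1025 → 1³ + 0³ + 2³ + 5³ = 134
134 → 1³ + 3³ + 4³ = 92
92 → 9³ + 2³ = 737
737 → 7³ + 3³ + 7³ = 713
713 → 7³ + 1³ + 3³ = 371
371 → 3³ + 7³ + 1³ = 371  — 371 already appeared earlier.

371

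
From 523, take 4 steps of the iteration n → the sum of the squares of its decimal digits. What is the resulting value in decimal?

89

523 → 5² + 2² + 3² = 38
38 → 3² + 8² = 73
73 → 7² + 3² = 58
58 → 5² + 8² = 89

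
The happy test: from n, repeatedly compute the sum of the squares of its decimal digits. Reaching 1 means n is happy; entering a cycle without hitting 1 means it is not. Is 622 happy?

622 → 6² + 2² + 2² = 36 + 4 + 4 = 44
44 → 4² + 4² = 16 + 16 = 32
32 → 3² + 2² = 9 + 4 = 13
13 → 1² + 3² = 1 + 9 = 10
10 → 1² + 0² = 1 + 0 = 1  — reached 1.

happy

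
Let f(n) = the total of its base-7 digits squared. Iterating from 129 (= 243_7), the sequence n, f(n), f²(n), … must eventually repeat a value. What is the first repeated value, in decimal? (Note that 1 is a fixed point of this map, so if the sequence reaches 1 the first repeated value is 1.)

129 = (2,4,3)_7 → 2² + 4² + 3² = 29
29 = (4,1)_7 → 4² + 1² = 17
17 = (2,3)_7 → 2² + 3² = 13
13 = (1,6)_7 → 1² + 6² = 37
37 = (5,2)_7 → 5² + 2² = 29  — 29 already appeared earlier.

29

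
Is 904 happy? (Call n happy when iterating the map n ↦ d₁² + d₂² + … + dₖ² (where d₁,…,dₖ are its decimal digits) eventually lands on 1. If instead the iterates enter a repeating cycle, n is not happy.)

904 → 9² + 0² + 4² = 81 + 0 + 16 = 97
97 → 9² + 7² = 81 + 49 = 130
130 → 1² + 3² + 0² = 1 + 9 + 0 = 10
10 → 1² + 0² = 1 + 0 = 1  — reached 1.

happy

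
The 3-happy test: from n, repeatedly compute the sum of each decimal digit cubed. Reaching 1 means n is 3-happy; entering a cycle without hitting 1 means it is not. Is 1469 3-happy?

not 3-happy

1469 → 1³ + 4³ + 6³ + 9³ = 1 + 64 + 216 + 729 = 1010
1010 → 1³ + 0³ + 1³ + 0³ = 1 + 0 + 1 + 0 = 2
2 → 2³ = 8
8 → 8³ = 512
512 → 5³ + 1³ + 2³ = 125 + 1 + 8 = 134
134 → 1³ + 3³ + 4³ = 1 + 27 + 64 = 92
92 → 9³ + 2³ = 729 + 8 = 737
737 → 7³ + 3³ + 7³ = 343 + 27 + 343 = 713
713 → 7³ + 1³ + 3³ = 343 + 1 + 27 = 371
371 → 3³ + 7³ + 1³ = 27 + 343 + 1 = 371  — 371 already seen; the sequence cycles without reaching 1.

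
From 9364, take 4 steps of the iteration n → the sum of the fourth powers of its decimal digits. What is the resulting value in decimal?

11954

9364 → 9⁴ + 3⁴ + 6⁴ + 4⁴ = 8194
8194 → 8⁴ + 1⁴ + 9⁴ + 4⁴ = 10914
10914 → 1⁴ + 0⁴ + 9⁴ + 1⁴ + 4⁴ = 6819
6819 → 6⁴ + 8⁴ + 1⁴ + 9⁴ = 11954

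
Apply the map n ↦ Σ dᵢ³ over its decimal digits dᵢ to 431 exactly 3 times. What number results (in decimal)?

713

431 → 4³ + 3³ + 1³ = 64 + 27 + 1 = 92
92 → 9³ + 2³ = 729 + 8 = 737
737 → 7³ + 3³ + 7³ = 343 + 27 + 343 = 713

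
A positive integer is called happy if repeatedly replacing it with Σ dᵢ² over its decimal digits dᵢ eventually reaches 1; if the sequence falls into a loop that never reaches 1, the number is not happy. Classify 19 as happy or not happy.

19 → 1² + 9² = 82
82 → 8² + 2² = 68
68 → 6² + 8² = 100
100 → 1² + 0² + 0² = 1  — reached 1.

happy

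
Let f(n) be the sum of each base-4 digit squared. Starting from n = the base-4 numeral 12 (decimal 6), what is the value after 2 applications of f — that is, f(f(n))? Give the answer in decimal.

2

6 = (1,2)_4 → 5
5 = (1,1)_4 → 2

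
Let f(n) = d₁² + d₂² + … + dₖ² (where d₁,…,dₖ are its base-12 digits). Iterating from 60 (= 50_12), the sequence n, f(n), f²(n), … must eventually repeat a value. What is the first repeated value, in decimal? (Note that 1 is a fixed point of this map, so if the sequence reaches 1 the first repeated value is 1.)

25

60 = (5,0)_12 → 5² + 0² = 25
25 = (2,1)_12 → 2² + 1² = 5
5 = (5)_12 → 5² = 25  — 25 already appeared earlier.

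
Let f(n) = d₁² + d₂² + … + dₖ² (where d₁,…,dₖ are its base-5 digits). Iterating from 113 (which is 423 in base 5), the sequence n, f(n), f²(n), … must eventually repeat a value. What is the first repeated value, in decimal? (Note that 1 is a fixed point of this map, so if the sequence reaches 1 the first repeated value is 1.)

13

113 = (4,2,3)_5 → 4² + 2² + 3² = 29
29 = (1,0,4)_5 → 1² + 0² + 4² = 17
17 = (3,2)_5 → 3² + 2² = 13
13 = (2,3)_5 → 2² + 3² = 13  — 13 already appeared earlier.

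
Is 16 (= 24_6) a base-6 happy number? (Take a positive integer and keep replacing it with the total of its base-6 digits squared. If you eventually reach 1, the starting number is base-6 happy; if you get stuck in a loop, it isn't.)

not base-6 happy

16 = (2,4)_6 → 2² + 4² = 20
20 = (3,2)_6 → 3² + 2² = 13
13 = (2,1)_6 → 2² + 1² = 5
5 = (5)_6 → 5² = 25
25 = (4,1)_6 → 4² + 1² = 17
17 = (2,5)_6 → 2² + 5² = 29
29 = (4,5)_6 → 4² + 5² = 41
41 = (1,0,5)_6 → 1² + 0² + 5² = 26
26 = (4,2)_6 → 4² + 2² = 20  — 20 already seen; the sequence cycles without reaching 1.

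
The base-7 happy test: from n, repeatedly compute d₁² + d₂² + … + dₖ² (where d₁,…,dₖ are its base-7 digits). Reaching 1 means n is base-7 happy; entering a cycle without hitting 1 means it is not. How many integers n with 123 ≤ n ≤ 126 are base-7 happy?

1

123: 123 → 29 → 17 → 13 → 37 → 29  — not base-7 happy
124: 124 → 38 → 34 → 52 → 10 → 10  — not base-7 happy
125: 125 → 49 → 1  — base-7 happy
126: 126 → 20 → 40 → 50 → 2 → 4 → 16 → 8 → 2  — not base-7 happy
base-7 happy: 125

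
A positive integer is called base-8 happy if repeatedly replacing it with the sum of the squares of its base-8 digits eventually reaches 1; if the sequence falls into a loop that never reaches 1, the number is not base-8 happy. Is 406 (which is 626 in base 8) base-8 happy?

406 = (6,2,6)_8 → 6² + 2² + 6² = 76
76 = (1,1,4)_8 → 1² + 1² + 4² = 18
18 = (2,2)_8 → 2² + 2² = 8
8 = (1,0)_8 → 1² + 0² = 1  — reached 1.

base-8 happy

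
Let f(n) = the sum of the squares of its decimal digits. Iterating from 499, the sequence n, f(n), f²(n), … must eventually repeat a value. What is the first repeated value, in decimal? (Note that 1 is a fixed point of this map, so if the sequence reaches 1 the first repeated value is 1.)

37

499 → 4² + 9² + 9² = 178
178 → 1² + 7² + 8² = 114
114 → 1² + 1² + 4² = 18
18 → 1² + 8² = 65
65 → 6² + 5² = 61
61 → 6² + 1² = 37
37 → 3² + 7² = 58
58 → 5² + 8² = 89
89 → 8² + 9² = 145
145 → 1² + 4² + 5² = 42
42 → 4² + 2² = 20
20 → 2² + 0² = 4
4 → 4² = 16
16 → 1² + 6² = 37  — 37 already appeared earlier.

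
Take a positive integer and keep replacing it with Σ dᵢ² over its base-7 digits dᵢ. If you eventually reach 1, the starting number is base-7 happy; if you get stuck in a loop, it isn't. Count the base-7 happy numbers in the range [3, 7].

1

3: 3 → 9 → 5 → 25 → 25  (repeats 25)
4: 4 → 16 → 8 → 2 → 4  (repeats 4)
5: 5 → 25 → 25  (repeats 25)
6: 6 → 36 → 26 → 34 → 52 → 10 → 10  (repeats 10)
7: 7 → 1  (reaches 1)
base-7 happy: 7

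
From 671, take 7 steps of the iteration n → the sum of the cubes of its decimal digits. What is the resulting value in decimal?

371

671 → 6³ + 7³ + 1³ = 560
560 → 5³ + 6³ + 0³ = 341
341 → 3³ + 4³ + 1³ = 92
92 → 9³ + 2³ = 737
737 → 7³ + 3³ + 7³ = 713
713 → 7³ + 1³ + 3³ = 371
371 → 3³ + 7³ + 1³ = 371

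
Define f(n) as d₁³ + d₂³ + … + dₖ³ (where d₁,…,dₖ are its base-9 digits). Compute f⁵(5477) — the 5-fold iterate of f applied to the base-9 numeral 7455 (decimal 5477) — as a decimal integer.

27

5477 = (7,4,5,5)_9 → 657
657 = (8,1,0)_9 → 513
513 = (6,3,0)_9 → 243
243 = (3,0,0)_9 → 27
27 = (3,0)_9 → 27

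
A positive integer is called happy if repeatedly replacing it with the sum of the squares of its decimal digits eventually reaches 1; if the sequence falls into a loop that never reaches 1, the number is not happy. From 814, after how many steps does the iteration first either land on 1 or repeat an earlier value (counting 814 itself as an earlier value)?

12

814 → 8² + 1² + 4² = 81
81 → 8² + 1² = 65
65 → 6² + 5² = 61
61 → 6² + 1² = 37
37 → 3² + 7² = 58
58 → 5² + 8² = 89
89 → 8² + 9² = 145
145 → 1² + 4² + 5² = 42
42 → 4² + 2² = 20
20 → 2² + 0² = 4
4 → 4² = 16
16 → 1² + 6² = 37  — 37 repeats.
That took 12 steps.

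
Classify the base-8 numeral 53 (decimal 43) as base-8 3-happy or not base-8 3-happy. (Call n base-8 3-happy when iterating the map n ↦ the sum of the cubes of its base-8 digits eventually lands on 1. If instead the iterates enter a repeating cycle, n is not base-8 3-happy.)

43 = (5,3)_8 → 5³ + 3³ = 125 + 27 = 152
152 = (2,3,0)_8 → 2³ + 3³ + 0³ = 8 + 27 + 0 = 35
35 = (4,3)_8 → 4³ + 3³ = 64 + 27 = 91
91 = (1,3,3)_8 → 1³ + 3³ + 3³ = 1 + 27 + 27 = 55
55 = (6,7)_8 → 6³ + 7³ = 216 + 343 = 559
559 = (1,0,5,7)_8 → 1³ + 0³ + 5³ + 7³ = 1 + 0 + 125 + 343 = 469
469 = (7,2,5)_8 → 7³ + 2³ + 5³ = 343 + 8 + 125 = 476
476 = (7,3,4)_8 → 7³ + 3³ + 4³ = 343 + 27 + 64 = 434
434 = (6,6,2)_8 → 6³ + 6³ + 2³ = 216 + 216 + 8 = 440
440 = (6,7,0)_8 → 6³ + 7³ + 0³ = 216 + 343 + 0 = 559  — 559 already seen; the sequence cycles without reaching 1.

not base-8 3-happy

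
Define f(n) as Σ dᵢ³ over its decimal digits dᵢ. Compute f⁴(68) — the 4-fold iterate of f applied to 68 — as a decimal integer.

68 → 728
728 → 863
863 → 755
755 → 593

593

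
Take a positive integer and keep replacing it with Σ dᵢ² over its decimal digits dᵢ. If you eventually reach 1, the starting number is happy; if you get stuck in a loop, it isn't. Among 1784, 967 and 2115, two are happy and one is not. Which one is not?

967

1784: 1784 → 130 → 10 → 1  — reaches 1 (happy)
967: 967 → 166 → 73 → 58 → 89 → 145 → 42 → 20 → 4 → 16 → 37 → 58  — repeats 58 (not happy)
2115: 2115 → 31 → 10 → 1  — reaches 1 (happy)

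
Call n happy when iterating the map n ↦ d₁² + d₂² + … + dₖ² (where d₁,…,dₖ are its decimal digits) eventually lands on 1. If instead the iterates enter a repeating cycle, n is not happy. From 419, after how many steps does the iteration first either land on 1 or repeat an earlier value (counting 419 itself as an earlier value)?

10

419 → 4² + 1² + 9² = 98
98 → 9² + 8² = 145
145 → 1² + 4² + 5² = 42
42 → 4² + 2² = 20
20 → 2² + 0² = 4
4 → 4² = 16
16 → 1² + 6² = 37
37 → 3² + 7² = 58
58 → 5² + 8² = 89
89 → 8² + 9² = 145  — 145 repeats.
That took 10 steps.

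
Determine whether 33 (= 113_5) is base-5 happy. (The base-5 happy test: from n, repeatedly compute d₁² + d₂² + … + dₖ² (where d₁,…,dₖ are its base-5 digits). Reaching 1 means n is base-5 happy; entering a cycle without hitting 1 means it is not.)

33 = (1,1,3)_5 → 11
11 = (2,1)_5 → 5
5 = (1,0)_5 → 1  — reached 1.

base-5 happy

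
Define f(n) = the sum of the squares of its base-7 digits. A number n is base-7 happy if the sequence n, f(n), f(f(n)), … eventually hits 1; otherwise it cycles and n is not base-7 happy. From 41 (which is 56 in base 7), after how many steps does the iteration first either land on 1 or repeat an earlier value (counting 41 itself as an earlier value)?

4

41 = (5,6)_7 → 61
61 = (1,1,5)_7 → 27
27 = (3,6)_7 → 45
45 = (6,3)_7 → 45  — 45 repeats.
That took 4 steps.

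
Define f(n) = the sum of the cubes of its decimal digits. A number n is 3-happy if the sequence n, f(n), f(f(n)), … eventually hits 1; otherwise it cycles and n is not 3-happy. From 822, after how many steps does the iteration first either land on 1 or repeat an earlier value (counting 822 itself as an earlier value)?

9

822 → 8³ + 2³ + 2³ = 528
528 → 5³ + 2³ + 8³ = 645
645 → 6³ + 4³ + 5³ = 405
405 → 4³ + 0³ + 5³ = 189
189 → 1³ + 8³ + 9³ = 1242
1242 → 1³ + 2³ + 4³ + 2³ = 81
81 → 8³ + 1³ = 513
513 → 5³ + 1³ + 3³ = 153
153 → 1³ + 5³ + 3³ = 153  — 153 repeats.
That took 9 steps.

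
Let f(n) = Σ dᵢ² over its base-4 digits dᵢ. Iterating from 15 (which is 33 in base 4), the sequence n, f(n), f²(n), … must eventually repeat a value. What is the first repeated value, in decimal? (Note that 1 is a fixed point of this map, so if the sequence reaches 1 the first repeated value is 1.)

15 = (3,3)_4 → 18
18 = (1,0,2)_4 → 5
5 = (1,1)_4 → 2
2 = (2)_4 → 4
4 = (1,0)_4 → 1  — reached the fixed point 1.
1 → 1, so 1 is the first repeated value.

1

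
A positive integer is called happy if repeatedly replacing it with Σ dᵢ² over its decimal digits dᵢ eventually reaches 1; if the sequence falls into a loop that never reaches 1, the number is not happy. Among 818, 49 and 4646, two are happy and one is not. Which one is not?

818: 818 → 129 → 86 → 100 → 1  — reaches 1 (happy)
49: 49 → 97 → 130 → 10 → 1  — reaches 1 (happy)
4646: 4646 → 104 → 17 → 50 → 25 → 29 → 85 → 89 → 145 → 42 → 20 → 4 → 16 → 37 → 58 → 89  — repeats 89 (not happy)

4646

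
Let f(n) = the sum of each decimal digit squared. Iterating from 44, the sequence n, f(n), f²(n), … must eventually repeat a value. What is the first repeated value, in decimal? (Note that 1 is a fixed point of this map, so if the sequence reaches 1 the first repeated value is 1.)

1

44 → 4² + 4² = 32
32 → 3² + 2² = 13
13 → 1² + 3² = 10
10 → 1² + 0² = 1  — reached the fixed point 1.
1 → 1, so 1 is the first repeated value.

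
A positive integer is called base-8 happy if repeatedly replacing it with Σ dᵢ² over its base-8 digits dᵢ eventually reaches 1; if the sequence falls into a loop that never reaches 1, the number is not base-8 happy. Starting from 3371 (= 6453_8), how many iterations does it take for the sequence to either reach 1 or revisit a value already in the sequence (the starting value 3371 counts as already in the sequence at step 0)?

3371 = (6,4,5,3)_8 → 6² + 4² + 5² + 3² = 86
86 = (1,2,6)_8 → 1² + 2² + 6² = 41
41 = (5,1)_8 → 5² + 1² = 26
26 = (3,2)_8 → 3² + 2² = 13
13 = (1,5)_8 → 1² + 5² = 26  — 26 repeats.
That took 5 steps.

5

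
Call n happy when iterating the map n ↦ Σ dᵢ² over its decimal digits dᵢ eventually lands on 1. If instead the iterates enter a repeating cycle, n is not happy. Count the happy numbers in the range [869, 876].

869: 869 → 181 → 66 → 72 → 53 → 34 → 25 → 29 → 85 → 89 → 145 → 42 → 20 → 4 → 16 → 37 → 58 → 89  — not happy
870: 870 → 113 → 11 → 2 → 4 → 16 → 37 → 58 → 89 → 145 → 42 → 20 → 4  — not happy
871: 871 → 114 → 18 → 65 → 61 → 37 → 58 → 89 → 145 → 42 → 20 → 4 → 16 → 37  — not happy
872: 872 → 117 → 51 → 26 → 40 → 16 → 37 → 58 → 89 → 145 → 42 → 20 → 4 → 16  — not happy
873: 873 → 122 → 9 → 81 → 65 → 61 → 37 → 58 → 89 → 145 → 42 → 20 → 4 → 16 → 37  — not happy
874: 874 → 129 → 86 → 100 → 1  — happy
875: 875 → 138 → 74 → 65 → 61 → 37 → 58 → 89 → 145 → 42 → 20 → 4 → 16 → 37  — not happy
876: 876 → 149 → 98 → 145 → 42 → 20 → 4 → 16 → 37 → 58 → 89 → 145  — not happy
happy: 874

1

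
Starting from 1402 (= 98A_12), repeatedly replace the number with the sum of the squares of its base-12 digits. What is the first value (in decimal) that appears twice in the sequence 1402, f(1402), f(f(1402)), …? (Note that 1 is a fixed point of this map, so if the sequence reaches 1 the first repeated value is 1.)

1402 = (9,8,10)_12 → 9² + 8² + 10² = 245
245 = (1,8,5)_12 → 1² + 8² + 5² = 90
90 = (7,6)_12 → 7² + 6² = 85
85 = (7,1)_12 → 7² + 1² = 50
50 = (4,2)_12 → 4² + 2² = 20
20 = (1,8)_12 → 1² + 8² = 65
65 = (5,5)_12 → 5² + 5² = 50  — 50 already appeared earlier.

50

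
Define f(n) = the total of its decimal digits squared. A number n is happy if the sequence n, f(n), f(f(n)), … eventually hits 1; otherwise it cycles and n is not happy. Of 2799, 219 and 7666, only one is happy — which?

2799: 2799 → 215 → 30 → 9 → 81 → 65 → 61 → 37 → 58 → 89 → 145 → 42 → 20 → 4 → 16 → 37  — repeats 37 (not happy)
219: 219 → 86 → 100 → 1  — reaches 1 (happy)
7666: 7666 → 157 → 75 → 74 → 65 → 61 → 37 → 58 → 89 → 145 → 42 → 20 → 4 → 16 → 37  — repeats 37 (not happy)

219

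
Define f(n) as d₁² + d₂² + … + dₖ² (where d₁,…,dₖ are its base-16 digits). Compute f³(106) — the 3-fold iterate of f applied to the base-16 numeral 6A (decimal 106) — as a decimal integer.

64

106 = (6,10)_16 → 136
136 = (8,8)_16 → 128
128 = (8,0)_16 → 64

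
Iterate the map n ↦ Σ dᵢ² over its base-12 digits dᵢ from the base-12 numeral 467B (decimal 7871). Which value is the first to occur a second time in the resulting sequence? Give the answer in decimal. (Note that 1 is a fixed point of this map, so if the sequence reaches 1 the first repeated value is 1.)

7871 = (4,6,7,11)_12 → 4² + 6² + 7² + 11² = 222
222 = (1,6,6)_12 → 1² + 6² + 6² = 73
73 = (6,1)_12 → 6² + 1² = 37
37 = (3,1)_12 → 3² + 1² = 10
10 = (10)_12 → 10² = 100
100 = (8,4)_12 → 8² + 4² = 80
80 = (6,8)_12 → 6² + 8² = 100  — 100 already appeared earlier.

100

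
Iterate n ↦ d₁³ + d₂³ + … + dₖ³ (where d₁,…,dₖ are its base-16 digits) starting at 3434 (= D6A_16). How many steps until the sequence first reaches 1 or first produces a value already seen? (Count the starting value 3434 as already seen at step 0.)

3434 = (13,6,10)_16 → 13³ + 6³ + 10³ = 3413
3413 = (13,5,5)_16 → 13³ + 5³ + 5³ = 2447
2447 = (9,8,15)_16 → 9³ + 8³ + 15³ = 4616
4616 = (1,2,0,8)_16 → 1³ + 2³ + 0³ + 8³ = 521
521 = (2,0,9)_16 → 2³ + 0³ + 9³ = 737
737 = (2,14,1)_16 → 2³ + 14³ + 1³ = 2753
2753 = (10,12,1)_16 → 10³ + 12³ + 1³ = 2729
2729 = (10,10,9)_16 → 10³ + 10³ + 9³ = 2729  — 2729 repeats.
That took 8 steps.

8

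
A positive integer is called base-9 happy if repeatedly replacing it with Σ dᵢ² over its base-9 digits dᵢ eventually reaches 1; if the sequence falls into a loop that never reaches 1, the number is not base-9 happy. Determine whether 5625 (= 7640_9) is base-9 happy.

base-9 happy

5625 = (7,6,4,0)_9 → 7² + 6² + 4² + 0² = 49 + 36 + 16 + 0 = 101
101 = (1,2,2)_9 → 1² + 2² + 2² = 1 + 4 + 4 = 9
9 = (1,0)_9 → 1² + 0² = 1 + 0 = 1  — reached 1.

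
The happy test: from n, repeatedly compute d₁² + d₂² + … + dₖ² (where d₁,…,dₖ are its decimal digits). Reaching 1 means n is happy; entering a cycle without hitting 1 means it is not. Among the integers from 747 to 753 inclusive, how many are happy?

747: 747 → 114 → 18 → 65 → 61 → 37 → 58 → 89 → 145 → 42 → 20 → 4 → 16 → 37  — not happy
748: 748 → 129 → 86 → 100 → 1  — happy
749: 749 → 146 → 53 → 34 → 25 → 29 → 85 → 89 → 145 → 42 → 20 → 4 → 16 → 37 → 58 → 89  — not happy
750: 750 → 74 → 65 → 61 → 37 → 58 → 89 → 145 → 42 → 20 → 4 → 16 → 37  — not happy
751: 751 → 75 → 74 → 65 → 61 → 37 → 58 → 89 → 145 → 42 → 20 → 4 → 16 → 37  — not happy
752: 752 → 78 → 113 → 11 → 2 → 4 → 16 → 37 → 58 → 89 → 145 → 42 → 20 → 4  — not happy
753: 753 → 83 → 73 → 58 → 89 → 145 → 42 → 20 → 4 → 16 → 37 → 58  — not happy
happy: 748

1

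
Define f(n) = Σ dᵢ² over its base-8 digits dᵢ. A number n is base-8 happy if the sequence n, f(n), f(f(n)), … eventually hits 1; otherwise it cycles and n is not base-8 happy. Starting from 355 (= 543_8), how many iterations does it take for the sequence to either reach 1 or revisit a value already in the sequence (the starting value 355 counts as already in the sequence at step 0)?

6

355 = (5,4,3)_8 → 50
50 = (6,2)_8 → 40
40 = (5,0)_8 → 25
25 = (3,1)_8 → 10
10 = (1,2)_8 → 5
5 = (5)_8 → 25  — 25 repeats.
That took 6 steps.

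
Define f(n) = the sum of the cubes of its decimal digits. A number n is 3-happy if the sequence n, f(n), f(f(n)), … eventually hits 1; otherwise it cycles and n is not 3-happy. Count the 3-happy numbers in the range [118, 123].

118: 118 → 514 → 190 → 730 → 370 → 370  — not 3-happy
119: 119 → 731 → 371 → 371  — not 3-happy
120: 120 → 9 → 729 → 1080 → 513 → 153 → 153  — not 3-happy
121: 121 → 10 → 1  — 3-happy
122: 122 → 17 → 344 → 155 → 251 → 134 → 92 → 737 → 713 → 371 → 371  — not 3-happy
123: 123 → 36 → 243 → 99 → 1458 → 702 → 351 → 153 → 153  — not 3-happy
3-happy: 121

1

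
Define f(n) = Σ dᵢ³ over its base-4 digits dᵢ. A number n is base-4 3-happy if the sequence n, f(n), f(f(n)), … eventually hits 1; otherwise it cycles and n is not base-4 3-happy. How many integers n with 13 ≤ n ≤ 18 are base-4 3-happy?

13: 13 → 28 → 28  — not base-4 3-happy
14: 14 → 35 → 35  — not base-4 3-happy
15: 15 → 54 → 36 → 9 → 9  — not base-4 3-happy
16: 16 → 1  — base-4 3-happy
17: 17 → 2 → 8 → 8  — not base-4 3-happy
18: 18 → 9 → 9  — not base-4 3-happy
base-4 3-happy: 16

1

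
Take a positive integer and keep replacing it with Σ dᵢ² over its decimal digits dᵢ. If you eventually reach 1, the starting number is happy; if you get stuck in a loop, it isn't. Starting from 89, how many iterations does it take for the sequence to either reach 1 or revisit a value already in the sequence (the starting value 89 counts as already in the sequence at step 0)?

89 → 145
145 → 42
42 → 20
20 → 4
4 → 16
16 → 37
37 → 58
58 → 89  — 89 repeats.
That took 8 steps.

8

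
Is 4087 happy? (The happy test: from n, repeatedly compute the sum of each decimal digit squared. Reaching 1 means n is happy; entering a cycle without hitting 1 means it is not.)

4087 → 4² + 0² + 8² + 7² = 129
129 → 1² + 2² + 9² = 86
86 → 8² + 6² = 100
100 → 1² + 0² + 0² = 1  — reached 1.

happy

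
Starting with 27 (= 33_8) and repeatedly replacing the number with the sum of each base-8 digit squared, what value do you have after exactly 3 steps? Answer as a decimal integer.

1

27 = (3,3)_8 → 3² + 3² = 9 + 9 = 18
18 = (2,2)_8 → 2² + 2² = 4 + 4 = 8
8 = (1,0)_8 → 1² + 0² = 1 + 0 = 1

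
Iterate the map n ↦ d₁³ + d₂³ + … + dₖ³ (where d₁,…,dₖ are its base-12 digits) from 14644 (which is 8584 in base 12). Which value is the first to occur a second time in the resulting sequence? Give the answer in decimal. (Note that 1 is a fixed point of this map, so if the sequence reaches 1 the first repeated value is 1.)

14644 = (8,5,8,4)_12 → 8³ + 5³ + 8³ + 4³ = 512 + 125 + 512 + 64 = 1213
1213 = (8,5,1)_12 → 8³ + 5³ + 1³ = 512 + 125 + 1 = 638
638 = (4,5,2)_12 → 4³ + 5³ + 2³ = 64 + 125 + 8 = 197
197 = (1,4,5)_12 → 1³ + 4³ + 5³ = 1 + 64 + 125 = 190
190 = (1,3,10)_12 → 1³ + 3³ + 10³ = 1 + 27 + 1000 = 1028
1028 = (7,1,8)_12 → 7³ + 1³ + 8³ = 343 + 1 + 512 = 856
856 = (5,11,4)_12 → 5³ + 11³ + 4³ = 125 + 1331 + 64 = 1520
1520 = (10,6,8)_12 → 10³ + 6³ + 8³ = 1000 + 216 + 512 = 1728
1728 = (1,0,0,0)_12 → 1³ + 0³ + 0³ + 0³ = 1 + 0 + 0 + 0 = 1  — reached the fixed point 1.
1 → 1, so 1 is the first repeated value.

1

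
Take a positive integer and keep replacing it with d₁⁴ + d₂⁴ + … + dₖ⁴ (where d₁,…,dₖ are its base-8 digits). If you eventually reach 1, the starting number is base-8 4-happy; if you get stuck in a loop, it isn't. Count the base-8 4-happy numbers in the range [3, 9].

2

3: 3 → 81 → 18 → 32 → 256 → 256  — not base-8 4-happy
4: 4 → 256 → 256  — not base-8 4-happy
5: 5 → 625 → 1299 → 369 → 1922 → 1393 → 1938 → 1409 → 1313 → 529 → 18 → 32 → 256 → 256  — not base-8 4-happy
6: 6 → 1296 → 288 → 512 → 1  — base-8 4-happy
7: 7 → 2401 → 1138 → 1329 → 1569 → 338 → 657 → 34 → 272 → 272  — not base-8 4-happy
8: 8 → 1  — base-8 4-happy
9: 9 → 2 → 16 → 16  — not base-8 4-happy
base-8 4-happy: 6, 8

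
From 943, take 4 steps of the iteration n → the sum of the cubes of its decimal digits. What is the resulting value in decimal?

943 → 9³ + 4³ + 3³ = 729 + 64 + 27 = 820
820 → 8³ + 2³ + 0³ = 512 + 8 + 0 = 520
520 → 5³ + 2³ + 0³ = 125 + 8 + 0 = 133
133 → 1³ + 3³ + 3³ = 1 + 27 + 27 = 55

55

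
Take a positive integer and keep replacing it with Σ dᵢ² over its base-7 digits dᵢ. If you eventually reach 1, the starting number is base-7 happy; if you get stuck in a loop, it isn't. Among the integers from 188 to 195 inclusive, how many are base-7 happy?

1

188: 188 → 70 → 10 → 10  (repeats 10)
189: 189 → 45 → 45  (repeats 45)
190: 190 → 46 → 52 → 10 → 10  (repeats 10)
191: 191 → 49 → 1  (reaches 1)
192: 192 → 54 → 26 → 34 → 52 → 10 → 10  (repeats 10)
193: 193 → 61 → 27 → 45 → 45  (repeats 45)
194: 194 → 70 → 10 → 10  (repeats 10)
195: 195 → 81 → 33 → 41 → 61 → 27 → 45 → 45  (repeats 45)
base-7 happy: 191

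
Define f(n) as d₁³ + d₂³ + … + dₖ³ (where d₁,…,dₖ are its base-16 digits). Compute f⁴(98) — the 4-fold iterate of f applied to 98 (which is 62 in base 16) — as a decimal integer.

98 = (6,2)_16 → 6³ + 2³ = 224
224 = (14,0)_16 → 14³ + 0³ = 2744
2744 = (10,11,8)_16 → 10³ + 11³ + 8³ = 2843
2843 = (11,1,11)_16 → 11³ + 1³ + 11³ = 2663

2663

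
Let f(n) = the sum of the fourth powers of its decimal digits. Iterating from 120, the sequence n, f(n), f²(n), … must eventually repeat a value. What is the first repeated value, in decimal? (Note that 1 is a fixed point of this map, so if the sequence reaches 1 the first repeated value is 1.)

8208

120 → 17
17 → 2402
2402 → 288
288 → 8208
8208 → 8208  — 8208 already appeared earlier.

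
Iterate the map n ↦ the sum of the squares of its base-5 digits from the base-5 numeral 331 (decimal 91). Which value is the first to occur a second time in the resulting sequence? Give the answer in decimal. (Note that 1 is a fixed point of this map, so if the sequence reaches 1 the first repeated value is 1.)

1

91 = (3,3,1)_5 → 3² + 3² + 1² = 9 + 9 + 1 = 19
19 = (3,4)_5 → 3² + 4² = 9 + 16 = 25
25 = (1,0,0)_5 → 1² + 0² + 0² = 1 + 0 + 0 = 1  — reached the fixed point 1.
1 → 1, so 1 is the first repeated value.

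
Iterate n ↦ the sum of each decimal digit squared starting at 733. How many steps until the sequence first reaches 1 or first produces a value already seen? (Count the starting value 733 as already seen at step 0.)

733 → 7² + 3² + 3² = 49 + 9 + 9 = 67
67 → 6² + 7² = 36 + 49 = 85
85 → 8² + 5² = 64 + 25 = 89
89 → 8² + 9² = 64 + 81 = 145
145 → 1² + 4² + 5² = 1 + 16 + 25 = 42
42 → 4² + 2² = 16 + 4 = 20
20 → 2² + 0² = 4 + 0 = 4
4 → 4² = 16
16 → 1² + 6² = 1 + 36 = 37
37 → 3² + 7² = 9 + 49 = 58
58 → 5² + 8² = 25 + 64 = 89  — 89 repeats.
That took 11 steps.

11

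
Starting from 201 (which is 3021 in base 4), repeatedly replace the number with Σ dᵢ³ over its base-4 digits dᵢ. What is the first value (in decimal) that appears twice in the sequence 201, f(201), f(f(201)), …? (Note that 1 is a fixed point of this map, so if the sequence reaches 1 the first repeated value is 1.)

201 = (3,0,2,1)_4 → 3³ + 0³ + 2³ + 1³ = 36
36 = (2,1,0)_4 → 2³ + 1³ + 0³ = 9
9 = (2,1)_4 → 2³ + 1³ = 9  — 9 already appeared earlier.

9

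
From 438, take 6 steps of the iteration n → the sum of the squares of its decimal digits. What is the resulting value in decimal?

16

438 → 4² + 3² + 8² = 16 + 9 + 64 = 89
89 → 8² + 9² = 64 + 81 = 145
145 → 1² + 4² + 5² = 1 + 16 + 25 = 42
42 → 4² + 2² = 16 + 4 = 20
20 → 2² + 0² = 4 + 0 = 4
4 → 4² = 16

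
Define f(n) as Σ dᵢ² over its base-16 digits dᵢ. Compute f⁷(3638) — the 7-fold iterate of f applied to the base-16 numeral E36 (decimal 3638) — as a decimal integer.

3638 = (14,3,6)_16 → 14² + 3² + 6² = 196 + 9 + 36 = 241
241 = (15,1)_16 → 15² + 1² = 225 + 1 = 226
226 = (14,2)_16 → 14² + 2² = 196 + 4 = 200
200 = (12,8)_16 → 12² + 8² = 144 + 64 = 208
208 = (13,0)_16 → 13² + 0² = 169 + 0 = 169
169 = (10,9)_16 → 10² + 9² = 100 + 81 = 181
181 = (11,5)_16 → 11² + 5² = 121 + 25 = 146

146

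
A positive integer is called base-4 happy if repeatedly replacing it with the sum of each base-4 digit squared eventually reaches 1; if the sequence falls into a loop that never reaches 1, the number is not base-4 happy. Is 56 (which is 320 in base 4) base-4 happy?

56 = (3,2,0)_4 → 3² + 2² + 0² = 9 + 4 + 0 = 13
13 = (3,1)_4 → 3² + 1² = 9 + 1 = 10
10 = (2,2)_4 → 2² + 2² = 4 + 4 = 8
8 = (2,0)_4 → 2² + 0² = 4 + 0 = 4
4 = (1,0)_4 → 1² + 0² = 1 + 0 = 1  — reached 1.

base-4 happy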